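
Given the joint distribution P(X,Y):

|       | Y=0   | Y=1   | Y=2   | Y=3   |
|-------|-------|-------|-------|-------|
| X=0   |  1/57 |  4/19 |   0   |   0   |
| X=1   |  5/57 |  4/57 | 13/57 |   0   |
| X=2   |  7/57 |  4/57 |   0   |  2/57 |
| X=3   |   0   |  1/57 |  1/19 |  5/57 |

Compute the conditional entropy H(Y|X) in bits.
1.1596 bits

H(Y|X) = H(X,Y) - H(X)

H(X,Y) = -Σ_{x,y} P(x,y) log₂ P(x,y). Per-cell terms -P(x,y)·log₂P(x,y):
  X=0: 0.10233, 0.47325, 0.00000, 0.00000
  X=1: 0.30798, 0.26897, 0.48635, 0.00000
  X=2: 0.37156, 0.26897, 0.00000, 0.16958
  X=3: 0.00000, 0.10233, 0.22358, 0.30798
  (cells with P = 0 contribute 0)
Sum of the 16 terms: H(X,Y) = 3.0829 bits

Marginal of X (row sums):
  P(X=0) = 1/57 + 4/19 + 0 + 0 = 13/57
  P(X=1) = 5/57 + 4/57 + 13/57 + 0 = 22/57
  P(X=2) = 7/57 + 4/57 + 0 + 2/57 = 13/57
  P(X=3) = 0 + 1/57 + 1/19 + 5/57 = 3/19
H(X) = -[(13/57)·log₂(13/57) + (22/57)·log₂(22/57) + (13/57)·log₂(13/57) + (3/19)·log₂(3/19)]
  = 0.48635 + 0.53011 + 0.48635 + 0.42047 = 1.9233 bits

H(Y|X) = H(X,Y) - H(X) = 3.0829 - 1.9233 = 1.1596 bits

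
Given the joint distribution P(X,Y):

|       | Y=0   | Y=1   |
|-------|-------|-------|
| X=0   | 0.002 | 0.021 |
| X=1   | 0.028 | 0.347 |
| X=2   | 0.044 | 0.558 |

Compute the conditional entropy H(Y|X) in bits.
0.3806 bits

H(Y|X) = H(X,Y) - H(X)

H(X,Y) = -Σ_{x,y} P(x,y) log₂ P(x,y). Per-cell terms -P(x,y)·log₂P(x,y):
  X=0: 0.01793, 0.11704
  X=1: 0.14444, 0.52987
  X=2: 0.19828, 0.46965
Sum of the 6 terms: H(X,Y) = 1.4772 bits

Marginal of X (row sums):
  P(X=0) = 0.002 + 0.021 = 0.023
  P(X=1) = 0.028 + 0.347 = 0.375
  P(X=2) = 0.044 + 0.558 = 0.602
H(X) = -[0.023·log₂(0.023) + 0.375·log₂(0.375) + 0.602·log₂(0.602)]
  = 0.12517 + 0.53064 + 0.44076 = 1.0966 bits

H(Y|X) = H(X,Y) - H(X) = 1.4772 - 1.0966 = 0.3806 bits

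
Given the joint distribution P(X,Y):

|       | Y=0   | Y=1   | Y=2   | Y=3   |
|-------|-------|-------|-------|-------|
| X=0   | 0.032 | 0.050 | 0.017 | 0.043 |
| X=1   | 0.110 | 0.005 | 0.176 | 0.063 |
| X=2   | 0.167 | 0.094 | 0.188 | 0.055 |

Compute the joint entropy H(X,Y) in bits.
3.1863 bits

H(X,Y) = -Σ_{x,y} P(x,y) log₂ P(x,y). Per-cell terms -P(x,y)·log₂P(x,y):
  X=0: 0.1589, 0.2161, 0.0999, 0.1952
  X=1: 0.3503, 0.0382, 0.4411, 0.2513
  X=2: 0.4312, 0.3207, 0.4533, 0.2301
Sum of the 12 terms: H(X,Y) = 3.1863 bits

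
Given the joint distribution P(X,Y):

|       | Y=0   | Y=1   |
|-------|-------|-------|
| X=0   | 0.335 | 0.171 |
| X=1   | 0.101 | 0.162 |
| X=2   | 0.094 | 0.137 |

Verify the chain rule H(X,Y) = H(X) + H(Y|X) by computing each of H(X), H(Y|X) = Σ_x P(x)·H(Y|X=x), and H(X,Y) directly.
H(X) = 1.4924 bits, H(Y|X) = 0.9448 bits, H(X,Y) = 2.4372 bits

Marginal of X (row sums):
  P(X=0) = 0.335 + 0.171 = 0.506
  P(X=1) = 0.101 + 0.162 = 0.263
  P(X=2) = 0.094 + 0.137 = 0.231
H(X) = -[0.506·log₂(0.506) + 0.263·log₂(0.263) + 0.231·log₂(0.231)]
  = 0.497292 + 0.506766 + 0.488342 = 1.4924 bits

H(Y|X) = Σ_x P(x)·H(Y|X=x):
  X=0: P(X=0) = 0.506, P(Y|X=0) = (335/506, 171/506) → H(Y|X=0) = 0.922838
  X=1: P(X=1) = 0.263, P(Y|X=1) = (101/263, 162/263) → H(Y|X=1) = 0.960839
  X=2: P(X=2) = 0.231, P(Y|X=2) = (94/231, 137/231) → H(Y|X=2) = 0.974858
H(Y|X) = 0.506·0.922838 + 0.263·0.960839 + 0.231·0.974858 = 0.9448 bits

H(X,Y) = -Σ_{x,y} P(x,y) log₂ P(x,y). Per-cell terms -P(x,y)·log₂P(x,y):
  X=0: 0.528552, 0.435696
  X=1: 0.334065, 0.425401
  X=2: 0.320652, 0.392882
Sum of the 6 terms: H(X,Y) = 2.4372 bits

Chain rule check:
  H(X) + H(Y|X) = 1.4924 + 0.9448 = 2.4372 bits
  H(X,Y) = 2.4372 bits
✓ Chain rule verified.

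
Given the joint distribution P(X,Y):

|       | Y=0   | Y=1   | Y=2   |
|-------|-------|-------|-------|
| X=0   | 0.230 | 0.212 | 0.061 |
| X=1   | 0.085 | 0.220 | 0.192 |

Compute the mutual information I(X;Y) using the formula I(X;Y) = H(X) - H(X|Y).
0.1015 bits

I(X;Y) = H(X) - H(X|Y)

Marginal of X (row sums):
  P(X=0) = 0.230 + 0.212 + 0.061 = 0.503
  P(X=1) = 0.085 + 0.220 + 0.192 = 0.497
H(X) = -[0.503·log₂(0.503) + 0.497·log₂(0.497)]
  = 0.4987 + 0.5013 = 1.0000 bits

Marginal of Y (column sums):
  P(Y=0) = 0.230 + 0.085 = 0.315
  P(Y=1) = 0.212 + 0.220 = 0.432
  P(Y=2) = 0.061 + 0.192 = 0.253
H(X|Y) = Σ_y P(y)·H(X|Y=y):
  Y=0: P(Y=0) = 0.315, P(X|Y=0) = (46/63, 17/63) → H(X|Y=0) = 0.8412
  Y=1: P(Y=1) = 0.432, P(X|Y=1) = (53/108, 55/108) → H(X|Y=1) = 0.9998
  Y=2: P(Y=2) = 0.253, P(X|Y=2) = (61/253, 192/253) → H(X|Y=2) = 0.7969
H(X|Y) = 0.315·0.8412 + 0.432·0.9998 + 0.253·0.7969 = 0.8985 bits

I(X;Y) = H(X) - H(X|Y) = 1.0000 - 0.8985 = 0.1015 bits

Cross-check via I(X;Y) = H(X) + H(Y) - H(X,Y): computing H(Y) from the column sums and H(X,Y) from the 6 cells in the same way gives H(Y) = 1.5497 bits and H(X,Y) = 2.4482 bits, so
I(X;Y) = 1.0000 + 1.5497 - 2.4482 = 0.1015 bits ✓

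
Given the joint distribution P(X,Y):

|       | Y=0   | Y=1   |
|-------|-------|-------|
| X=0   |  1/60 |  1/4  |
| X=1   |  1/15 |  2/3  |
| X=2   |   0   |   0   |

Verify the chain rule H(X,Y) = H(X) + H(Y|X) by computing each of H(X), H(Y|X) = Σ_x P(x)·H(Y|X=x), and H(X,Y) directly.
H(X) = 0.8366 bits, H(Y|X) = 0.4122 bits, H(X,Y) = 1.2489 bits

Marginal of X (row sums):
  P(X=0) = 1/60 + 1/4 = 4/15
  P(X=1) = 1/15 + 2/3 = 11/15
  P(X=2) = 0 + 0 = 0
H(X) = -[(4/15)·log₂(4/15) + (11/15)·log₂(11/15)]   (outcomes with P = 0 contribute 0)
  = 0.5085 + 0.3281 = 0.8366 bits

H(Y|X) = Σ_x P(x)·H(Y|X=x):
  X=0: P(X=0) = 4/15, P(Y|X=0) = (1/16, 15/16) → H(Y|X=0) = 0.3373
  X=1: P(X=1) = 11/15, P(Y|X=1) = (1/11, 10/11) → H(Y|X=1) = 0.4395
  X=2: P(X=2) = 0 → contributes 0
H(Y|X) = (4/15)·0.3373 + (11/15)·0.4395 = 0.4122 bits

H(X,Y) = -Σ_{x,y} P(x,y) log₂ P(x,y). Per-cell terms -P(x,y)·log₂P(x,y):
  X=0: 0.0984, 0.5000
  X=1: 0.2605, 0.3900
  X=2: 0.0000, 0.0000
  (cells with P = 0 contribute 0)
Sum of the 6 terms: H(X,Y) = 1.2489 bits

Chain rule check:
  H(X) + H(Y|X) = 0.8366 + 0.4122 = 1.2488 bits
  H(X,Y) = 1.2489 bits
✓ Chain rule verified (Δ = 0.0001 is 4-dp rounding noise: each of the three values was rounded independently).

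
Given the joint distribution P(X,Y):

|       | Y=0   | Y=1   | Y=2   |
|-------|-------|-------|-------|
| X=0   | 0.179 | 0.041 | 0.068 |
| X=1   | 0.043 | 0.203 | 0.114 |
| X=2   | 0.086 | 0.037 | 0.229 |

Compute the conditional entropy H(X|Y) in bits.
1.3185 bits

H(X|Y) = H(X,Y) - H(Y)

H(X,Y) = -Σ_{x,y} P(x,y) log₂ P(x,y). Per-cell terms -P(x,y)·log₂P(x,y):
  X=0: 0.4443, 0.1889, 0.2637
  X=1: 0.1952, 0.4670, 0.3571
  X=2: 0.3044, 0.1760, 0.4870
Sum of the 9 terms: H(X,Y) = 2.8836 bits

Marginal of Y (column sums):
  P(Y=0) = 0.179 + 0.043 + 0.086 = 0.308
  P(Y=1) = 0.041 + 0.203 + 0.037 = 0.281
  P(Y=2) = 0.068 + 0.114 + 0.229 = 0.411
H(Y) = -[0.308·log₂(0.308) + 0.281·log₂(0.281) + 0.411·log₂(0.411)]
  = 0.5233 + 0.5146 + 0.5272 = 1.5651 bits

H(X|Y) = H(X,Y) - H(Y) = 2.8836 - 1.5651 = 1.3185 bits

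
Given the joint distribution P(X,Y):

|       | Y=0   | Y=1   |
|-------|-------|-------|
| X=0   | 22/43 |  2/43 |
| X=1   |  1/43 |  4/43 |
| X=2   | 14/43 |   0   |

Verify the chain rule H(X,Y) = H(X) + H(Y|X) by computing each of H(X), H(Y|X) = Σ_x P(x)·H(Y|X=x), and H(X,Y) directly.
H(X) = 1.3576 bits, H(Y|X) = 0.3149 bits, H(X,Y) = 1.6725 bits

Marginal of X (row sums):
  P(X=0) = 22/43 + 2/43 = 24/43
  P(X=1) = 1/43 + 4/43 = 5/43
  P(X=2) = 14/43 + 0 = 14/43
H(X) = -[(24/43)·log₂(24/43) + (5/43)·log₂(5/43) + (14/43)·log₂(14/43)]
  = 0.46956 + 0.36097 + 0.52709 = 1.3576 bits

H(Y|X) = Σ_x P(x)·H(Y|X=x):
  X=0: P(X=0) = 24/43, P(Y|X=0) = (11/12, 1/12) → H(Y|X=0) = 0.41382
  X=1: P(X=1) = 5/43, P(Y|X=1) = (1/5, 4/5) → H(Y|X=1) = 0.72193
  X=2: P(X=2) = 14/43, P(Y|X=2) = (1, 0) → H(Y|X=2) = 0.00000
H(Y|X) = (24/43)·0.41382 + (5/43)·0.72193 + (14/43)·0.00000 = 0.3149 bits

H(X,Y) = -Σ_{x,y} P(x,y) log₂ P(x,y). Per-cell terms -P(x,y)·log₂P(x,y):
  X=0: 0.49466, 0.20587
  X=1: 0.12619, 0.31872
  X=2: 0.52709, 0.00000
  (cells with P = 0 contribute 0)
Sum of the 6 terms: H(X,Y) = 1.6725 bits

Chain rule check:
  H(X) + H(Y|X) = 1.3576 + 0.3149 = 1.6725 bits
  H(X,Y) = 1.6725 bits
✓ Chain rule verified.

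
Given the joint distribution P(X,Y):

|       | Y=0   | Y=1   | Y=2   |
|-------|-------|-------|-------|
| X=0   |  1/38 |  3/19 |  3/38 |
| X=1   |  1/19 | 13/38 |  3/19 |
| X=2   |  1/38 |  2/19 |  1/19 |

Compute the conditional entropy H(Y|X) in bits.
1.2955 bits

H(Y|X) = H(X,Y) - H(X)

H(X,Y) = -Σ_{x,y} P(x,y) log₂ P(x,y). Per-cell terms -P(x,y)·log₂P(x,y):
  X=0: 0.13810, 0.42047, 0.28918
  X=1: 0.22358, 0.52940, 0.42047
  X=2: 0.13810, 0.34189, 0.22358
Sum of the 9 terms: H(X,Y) = 2.7248 bits

Marginal of X (row sums):
  P(X=0) = 1/38 + 3/19 + 3/38 = 5/19
  P(X=1) = 1/19 + 13/38 + 3/19 = 21/38
  P(X=2) = 1/38 + 2/19 + 1/19 = 7/38
H(X) = -[(5/19)·log₂(5/19) + (21/38)·log₂(21/38) + (7/38)·log₂(7/38)]
  = 0.50684 + 0.47284 + 0.44958 = 1.4293 bits

H(Y|X) = H(X,Y) - H(X) = 2.7248 - 1.4293 = 1.2955 bits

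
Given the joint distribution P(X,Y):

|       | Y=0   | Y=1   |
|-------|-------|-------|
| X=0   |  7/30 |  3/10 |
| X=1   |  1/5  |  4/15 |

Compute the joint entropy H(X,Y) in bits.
1.9839 bits

H(X,Y) = -Σ_{x,y} P(x,y) log₂ P(x,y). Per-cell terms -P(x,y)·log₂P(x,y):
  X=0: 0.4899, 0.5211
  X=1: 0.4644, 0.5085
Sum of the 4 terms: H(X,Y) = 1.9839 bits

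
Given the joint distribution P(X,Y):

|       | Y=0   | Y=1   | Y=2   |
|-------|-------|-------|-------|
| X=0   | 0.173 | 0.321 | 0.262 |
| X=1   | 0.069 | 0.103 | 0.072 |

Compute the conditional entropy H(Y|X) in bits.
1.5460 bits

H(Y|X) = H(X,Y) - H(X)

H(X,Y) = -Σ_{x,y} P(x,y) log₂ P(x,y). Per-cell terms -P(x,y)·log₂P(x,y):
  X=0: 0.43789, 0.52623, 0.50628
  X=1: 0.26615, 0.33777, 0.27330
Sum of the 6 terms: H(X,Y) = 2.3476 bits

Marginal of X (row sums):
  P(X=0) = 0.173 + 0.321 + 0.262 = 0.756
  P(X=1) = 0.069 + 0.103 + 0.072 = 0.244
H(X) = -[0.756·log₂(0.756) + 0.244·log₂(0.244)]
  = 0.30508 + 0.49655 = 0.8016 bits

H(Y|X) = H(X,Y) - H(X) = 2.3476 - 0.8016 = 1.5460 bits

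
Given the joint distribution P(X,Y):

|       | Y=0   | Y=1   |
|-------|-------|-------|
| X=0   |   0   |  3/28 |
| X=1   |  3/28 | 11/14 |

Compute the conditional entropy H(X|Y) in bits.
0.4726 bits

H(X|Y) = H(X,Y) - H(Y)

H(X,Y) = -Σ_{x,y} P(x,y) log₂ P(x,y). Per-cell terms -P(x,y)·log₂P(x,y):
  X=0: 0.000000, 0.345256
  X=1: 0.345256, 0.273368
  (cells with P = 0 contribute 0)
Sum of the 4 terms: H(X,Y) = 0.96388 bits

Marginal of Y (column sums):
  P(Y=0) = 0 + 3/28 = 3/28
  P(Y=1) = 3/28 + 11/14 = 25/28
H(Y) = -[(3/28)·log₂(3/28) + (25/28)·log₂(25/28)]
  = 0.345256 + 0.145981 = 0.49124 bits

H(X|Y) = H(X,Y) - H(Y) = 0.96388 - 0.49124 = 0.4726 bits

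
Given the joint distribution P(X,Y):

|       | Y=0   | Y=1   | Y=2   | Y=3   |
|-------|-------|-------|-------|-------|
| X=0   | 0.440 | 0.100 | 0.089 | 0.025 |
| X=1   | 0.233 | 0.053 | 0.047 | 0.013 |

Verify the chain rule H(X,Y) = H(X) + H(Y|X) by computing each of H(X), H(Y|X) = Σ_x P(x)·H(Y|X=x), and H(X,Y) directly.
H(X) = 0.9304 bits, H(Y|X) = 1.3696 bits, H(X,Y) = 2.3001 bits

Marginal of X (row sums):
  P(X=0) = 0.440 + 0.100 + 0.089 + 0.025 = 0.654
  P(X=1) = 0.233 + 0.053 + 0.047 + 0.013 = 0.346
H(X) = -[0.654·log₂(0.654) + 0.346·log₂(0.346)]
  = 0.40066 + 0.52978 = 0.9304 bits

H(Y|X) = Σ_x P(x)·H(Y|X=x):
  X=0: P(X=0) = 0.654, P(Y|X=0) = (220/327, 50/327, 89/654, 25/654) → H(Y|X=0) = 1.37055
  X=1: P(X=1) = 0.346, P(Y|X=1) = (233/346, 53/346, 47/346, 13/346) → H(Y|X=1) = 1.36785
H(Y|X) = 0.654·1.37055 + 0.346·1.36785 = 1.3696 bits

H(X,Y) = -Σ_{x,y} P(x,y) log₂ P(x,y). Per-cell terms -P(x,y)·log₂P(x,y):
  X=0: 0.52115, 0.33219, 0.31061, 0.13305
  X=1: 0.48967, 0.22461, 0.20733, 0.08145
Sum of the 8 terms: H(X,Y) = 2.3001 bits

Chain rule check:
  H(X) + H(Y|X) = 0.9304 + 1.3696 = 2.3000 bits
  H(X,Y) = 2.3001 bits
✓ Chain rule verified (Δ = 0.0001 is 4-dp rounding noise: each of the three values was rounded independently).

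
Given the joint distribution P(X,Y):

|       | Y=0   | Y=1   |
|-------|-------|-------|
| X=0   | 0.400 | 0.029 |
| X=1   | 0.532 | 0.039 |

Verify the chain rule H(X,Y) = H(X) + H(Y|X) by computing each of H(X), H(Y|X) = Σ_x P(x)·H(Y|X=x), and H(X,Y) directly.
H(X) = 0.9854 bits, H(Y|X) = 0.3584 bits, H(X,Y) = 1.3438 bits

Marginal of X (row sums):
  P(X=0) = 0.400 + 0.029 = 0.429
  P(X=1) = 0.532 + 0.039 = 0.571
H(X) = -[0.429·log₂(0.429) + 0.571·log₂(0.571)]
  = 0.5238 + 0.4616 = 0.9854 bits

H(Y|X) = Σ_x P(x)·H(Y|X=x):
  X=0: P(X=0) = 0.429, P(Y|X=0) = (400/429, 29/429) → H(Y|X=0) = 0.3569
  X=1: P(X=1) = 0.571, P(Y|X=1) = (532/571, 39/571) → H(Y|X=1) = 0.3596
H(Y|X) = 0.429·0.3569 + 0.571·0.3596 = 0.3584 bits

H(X,Y) = -Σ_{x,y} P(x,y) log₂ P(x,y). Per-cell terms -P(x,y)·log₂P(x,y):
  X=0: 0.5288, 0.1481
  X=1: 0.4844, 0.1825
Sum of the 4 terms: H(X,Y) = 1.3438 bits

Chain rule check:
  H(X) + H(Y|X) = 0.9854 + 0.3584 = 1.3438 bits
  H(X,Y) = 1.3438 bits
✓ Chain rule verified.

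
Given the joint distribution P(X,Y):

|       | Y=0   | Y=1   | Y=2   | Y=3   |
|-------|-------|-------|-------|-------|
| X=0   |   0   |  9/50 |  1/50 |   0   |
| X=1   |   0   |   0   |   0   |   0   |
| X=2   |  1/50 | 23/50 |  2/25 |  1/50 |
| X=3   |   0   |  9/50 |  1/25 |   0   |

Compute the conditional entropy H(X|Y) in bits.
1.3642 bits

H(X|Y) = H(X,Y) - H(Y)

H(X,Y) = -Σ_{x,y} P(x,y) log₂ P(x,y). Per-cell terms -P(x,y)·log₂P(x,y):
  X=0: 0.000000, 0.445308, 0.112877, 0.000000
  X=1: 0.000000, 0.000000, 0.000000, 0.000000
  X=2: 0.112877, 0.515335, 0.291508, 0.112877
  X=3: 0.000000, 0.445308, 0.185754, 0.000000
  (cells with P = 0 contribute 0)
Sum of the 16 terms: H(X,Y) = 2.22184 bits

Marginal of Y (column sums):
  P(Y=0) = 0 + 0 + 1/50 + 0 = 1/50
  P(Y=1) = 9/50 + 0 + 23/50 + 9/50 = 41/50
  P(Y=2) = 1/50 + 0 + 2/25 + 1/25 = 7/50
  P(Y=3) = 0 + 0 + 1/50 + 0 = 1/50
H(Y) = -[(1/50)·log₂(1/50) + (41/50)·log₂(41/50) + (7/50)·log₂(7/50) + (1/50)·log₂(1/50)]
  = 0.112877 + 0.234769 + 0.397110 + 0.112877 = 0.85763 bits

H(X|Y) = H(X,Y) - H(Y) = 2.22184 - 0.85763 = 1.3642 bits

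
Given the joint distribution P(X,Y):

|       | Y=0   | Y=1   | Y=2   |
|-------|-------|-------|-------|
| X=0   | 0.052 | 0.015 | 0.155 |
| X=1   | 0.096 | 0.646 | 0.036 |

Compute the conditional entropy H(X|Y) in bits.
0.3751 bits

H(X|Y) = H(X,Y) - H(Y)

H(X,Y) = -Σ_{x,y} P(x,y) log₂ P(x,y). Per-cell terms -P(x,y)·log₂P(x,y):
  X=0: 0.22180, 0.09088, 0.41690
  X=1: 0.32456, 0.40723, 0.17265
Sum of the 6 terms: H(X,Y) = 1.6340 bits

Marginal of Y (column sums):
  P(Y=0) = 0.052 + 0.096 = 0.148
  P(Y=1) = 0.015 + 0.646 = 0.661
  P(Y=2) = 0.155 + 0.036 = 0.191
H(Y) = -[0.148·log₂(0.148) + 0.661·log₂(0.661) + 0.191·log₂(0.191)]
  = 0.40794 + 0.39480 + 0.45618 = 1.2589 bits

H(X|Y) = H(X,Y) - H(Y) = 1.6340 - 1.2589 = 0.3751 bits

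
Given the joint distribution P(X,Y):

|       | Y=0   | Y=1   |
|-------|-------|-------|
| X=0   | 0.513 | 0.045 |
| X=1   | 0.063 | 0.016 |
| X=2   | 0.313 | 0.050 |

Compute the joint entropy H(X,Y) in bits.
1.7827 bits

H(X,Y) = -Σ_{x,y} P(x,y) log₂ P(x,y). Per-cell terms -P(x,y)·log₂P(x,y):
  X=0: 0.4940, 0.2013
  X=1: 0.2513, 0.0955
  X=2: 0.5245, 0.2161
Sum of the 6 terms: H(X,Y) = 1.7827 bits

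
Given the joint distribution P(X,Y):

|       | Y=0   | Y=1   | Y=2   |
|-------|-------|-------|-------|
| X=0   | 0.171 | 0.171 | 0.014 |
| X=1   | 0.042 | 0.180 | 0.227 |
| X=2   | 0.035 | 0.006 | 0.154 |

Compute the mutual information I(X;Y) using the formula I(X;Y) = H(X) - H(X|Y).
0.3579 bits

I(X;Y) = H(X) - H(X|Y)

Marginal of X (row sums):
  P(X=0) = 0.171 + 0.171 + 0.014 = 0.356
  P(X=1) = 0.042 + 0.180 + 0.227 = 0.449
  P(X=2) = 0.035 + 0.006 + 0.154 = 0.195
H(X) = -[0.356·log₂(0.356) + 0.449·log₂(0.449) + 0.195·log₂(0.195)]
  = 0.53046 + 0.51869 + 0.45990 = 1.50905 bits

Marginal of Y (column sums):
  P(Y=0) = 0.171 + 0.042 + 0.035 = 0.248
  P(Y=1) = 0.171 + 0.180 + 0.006 = 0.357
  P(Y=2) = 0.014 + 0.227 + 0.154 = 0.395
H(X|Y) = Σ_y P(y)·H(X|Y=y):
  Y=0: P(Y=0) = 0.248, P(X|Y=0) = (171/248, 21/124, 35/248) → H(X|Y=0) = 1.20236
  Y=1: P(Y=1) = 0.357, P(X|Y=1) = (57/119, 60/119, 2/119) → H(X|Y=1) = 1.10584
  Y=2: P(Y=2) = 0.395, P(X|Y=2) = (14/395, 227/395, 154/395) → H(X|Y=2) = 1.15985
H(X|Y) = 0.248·1.20236 + 0.357·1.10584 + 0.395·1.15985 = 1.15111 bits

I(X;Y) = H(X) - H(X|Y) = 1.50905 - 1.15111 = 0.3579 bits

Cross-check via I(X;Y) = H(X) + H(Y) - H(X,Y): computing H(Y) from the column sums and H(X,Y) from the 9 cells in the same way gives H(Y) = 1.55871 bits and H(X,Y) = 2.70982 bits, so
I(X;Y) = 1.50905 + 1.55871 - 2.70982 = 0.3579 bits ✓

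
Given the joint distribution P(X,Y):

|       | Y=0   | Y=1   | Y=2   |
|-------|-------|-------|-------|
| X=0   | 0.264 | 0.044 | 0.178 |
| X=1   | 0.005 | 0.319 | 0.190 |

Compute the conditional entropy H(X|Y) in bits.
0.5970 bits

H(X|Y) = H(X,Y) - H(Y)

H(X,Y) = -Σ_{x,y} P(x,y) log₂ P(x,y). Per-cell terms -P(x,y)·log₂P(x,y):
  X=0: 0.50725, 0.19828, 0.44323
  X=1: 0.03822, 0.52583, 0.45523
Sum of the 6 terms: H(X,Y) = 2.1680 bits

Marginal of Y (column sums):
  P(Y=0) = 0.264 + 0.005 = 0.269
  P(Y=1) = 0.044 + 0.319 = 0.363
  P(Y=2) = 0.178 + 0.190 = 0.368
H(Y) = -[0.269·log₂(0.269) + 0.363·log₂(0.363) + 0.368·log₂(0.368)]
  = 0.50957 + 0.53069 + 0.53074 = 1.5710 bits

H(X|Y) = H(X,Y) - H(Y) = 2.1680 - 1.5710 = 0.5970 bits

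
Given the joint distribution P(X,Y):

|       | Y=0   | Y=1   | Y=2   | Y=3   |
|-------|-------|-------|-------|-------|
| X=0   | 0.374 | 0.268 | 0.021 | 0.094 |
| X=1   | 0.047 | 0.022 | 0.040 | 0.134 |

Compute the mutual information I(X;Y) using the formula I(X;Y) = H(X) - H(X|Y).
0.1955 bits

I(X;Y) = H(X) - H(X|Y)

Marginal of X (row sums):
  P(X=0) = 0.374 + 0.268 + 0.021 + 0.094 = 0.757
  P(X=1) = 0.047 + 0.022 + 0.040 + 0.134 = 0.243
H(X) = -[0.757·log₂(0.757) + 0.243·log₂(0.243)]
  = 0.30404 + 0.49596 = 0.8000 bits

Marginal of Y (column sums):
  P(Y=0) = 0.374 + 0.047 = 0.421
  P(Y=1) = 0.268 + 0.022 = 0.290
  P(Y=2) = 0.021 + 0.040 = 0.061
  P(Y=3) = 0.094 + 0.134 = 0.228
H(X|Y) = Σ_y P(y)·H(X|Y=y):
  Y=0: P(Y=0) = 0.421, P(X|Y=0) = (374/421, 47/421) → H(X|Y=0) = 0.50484
  Y=1: P(Y=1) = 0.290, P(X|Y=1) = (134/145, 11/145) → H(X|Y=1) = 0.38743
  Y=2: P(Y=2) = 0.061, P(X|Y=2) = (21/61, 40/61) → H(X|Y=2) = 0.92884
  Y=3: P(Y=3) = 0.228, P(X|Y=3) = (47/114, 67/114) → H(X|Y=3) = 0.97768
H(X|Y) = 0.421·0.50484 + 0.290·0.38743 + 0.061·0.92884 + 0.228·0.97768 = 0.6045 bits

I(X;Y) = H(X) - H(X|Y) = 0.8000 - 0.6045 = 0.1955 bits

Cross-check via I(X;Y) = H(X) + H(Y) - H(X,Y): computing H(Y) from the column sums and H(X,Y) from the 8 cells in the same way gives H(Y) = 1.7758 bits and H(X,Y) = 2.3803 bits, so
I(X;Y) = 0.8000 + 1.7758 - 2.3803 = 0.1955 bits ✓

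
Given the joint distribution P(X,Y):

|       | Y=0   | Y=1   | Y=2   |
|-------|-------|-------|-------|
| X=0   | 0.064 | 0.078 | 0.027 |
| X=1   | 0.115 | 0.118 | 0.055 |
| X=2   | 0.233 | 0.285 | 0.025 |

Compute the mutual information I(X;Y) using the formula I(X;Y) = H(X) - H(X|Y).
0.0358 bits

I(X;Y) = H(X) - H(X|Y)

Marginal of X (row sums):
  P(X=0) = 0.064 + 0.078 + 0.027 = 0.169
  P(X=1) = 0.115 + 0.118 + 0.055 = 0.288
  P(X=2) = 0.233 + 0.285 + 0.025 = 0.543
H(X) = -[0.169·log₂(0.169) + 0.288·log₂(0.288) + 0.543·log₂(0.543)]
  = 0.43347 + 0.51721 + 0.47837 = 1.42905 bits

Marginal of Y (column sums):
  P(Y=0) = 0.064 + 0.115 + 0.233 = 0.412
  P(Y=1) = 0.078 + 0.118 + 0.285 = 0.481
  P(Y=2) = 0.027 + 0.055 + 0.025 = 0.107
H(X|Y) = Σ_y P(y)·H(X|Y=y):
  Y=0: P(Y=0) = 0.412, P(X|Y=0) = (16/103, 115/412, 233/412) → H(X|Y=0) = 1.39624
  Y=1: P(Y=1) = 0.481, P(X|Y=1) = (6/37, 118/481, 285/481) → H(X|Y=1) = 1.37032
  Y=2: P(Y=2) = 0.107, P(X|Y=2) = (27/107, 55/107, 25/107) → H(X|Y=2) = 1.48490
H(X|Y) = 0.412·1.39624 + 0.481·1.37032 + 0.107·1.48490 = 1.39326 bits

I(X;Y) = H(X) - H(X|Y) = 1.42905 - 1.39326 = 0.0358 bits

Cross-check via I(X;Y) = H(X) + H(Y) - H(X,Y): computing H(Y) from the column sums and H(X,Y) from the 9 cells in the same way gives H(Y) = 1.37995 bits and H(X,Y) = 2.77321 bits, so
I(X;Y) = 1.42905 + 1.37995 - 2.77321 = 0.0358 bits ✓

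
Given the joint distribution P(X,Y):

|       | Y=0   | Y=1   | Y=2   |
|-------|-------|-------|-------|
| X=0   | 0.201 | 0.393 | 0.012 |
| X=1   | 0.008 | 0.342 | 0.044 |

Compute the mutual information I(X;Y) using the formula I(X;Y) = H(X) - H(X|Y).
0.1439 bits

I(X;Y) = H(X) - H(X|Y)

Marginal of X (row sums):
  P(X=0) = 0.201 + 0.393 + 0.012 = 0.606
  P(X=1) = 0.008 + 0.342 + 0.044 = 0.394
H(X) = -[0.606·log₂(0.606) + 0.394·log₂(0.394)]
  = 0.4379 + 0.5294 = 0.9673 bits

Marginal of Y (column sums):
  P(Y=0) = 0.201 + 0.008 = 0.209
  P(Y=1) = 0.393 + 0.342 = 0.735
  P(Y=2) = 0.012 + 0.044 = 0.056
H(X|Y) = Σ_y P(y)·H(X|Y=y):
  Y=0: P(Y=0) = 0.209, P(X|Y=0) = (201/209, 8/209) → H(X|Y=0) = 0.2343
  Y=1: P(Y=1) = 0.735, P(X|Y=1) = (131/245, 114/245) → H(X|Y=1) = 0.9965
  Y=2: P(Y=2) = 0.056, P(X|Y=2) = (3/14, 11/14) → H(X|Y=2) = 0.7496
H(X|Y) = 0.209·0.2343 + 0.735·0.9965 + 0.056·0.7496 = 0.8234 bits

I(X;Y) = H(X) - H(X|Y) = 0.9673 - 0.8234 = 0.1439 bits

Cross-check via I(X;Y) = H(X) + H(Y) - H(X,Y): computing H(Y) from the column sums and H(X,Y) from the 6 cells in the same way gives H(Y) = 1.0314 bits and H(X,Y) = 1.8548 bits, so
I(X;Y) = 0.9673 + 1.0314 - 1.8548 = 0.1439 bits ✓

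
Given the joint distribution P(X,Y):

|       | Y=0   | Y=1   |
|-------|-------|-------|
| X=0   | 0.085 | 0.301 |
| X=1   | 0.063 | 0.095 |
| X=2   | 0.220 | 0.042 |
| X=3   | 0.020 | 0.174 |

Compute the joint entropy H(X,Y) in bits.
2.6221 bits

H(X,Y) = -Σ_{x,y} P(x,y) log₂ P(x,y). Per-cell terms -P(x,y)·log₂P(x,y):
  X=0: 0.30229, 0.52138
  X=1: 0.25128, 0.32261
  X=2: 0.48057, 0.19209
  X=3: 0.11288, 0.43897
Sum of the 8 terms: H(X,Y) = 2.6221 bits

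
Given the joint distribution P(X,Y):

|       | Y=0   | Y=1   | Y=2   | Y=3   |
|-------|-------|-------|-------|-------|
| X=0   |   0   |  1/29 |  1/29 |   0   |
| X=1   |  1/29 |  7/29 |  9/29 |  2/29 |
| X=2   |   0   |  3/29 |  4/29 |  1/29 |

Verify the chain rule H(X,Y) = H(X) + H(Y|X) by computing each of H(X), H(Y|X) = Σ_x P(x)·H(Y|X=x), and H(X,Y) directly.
H(X) = 1.1783 bits, H(Y|X) = 1.5095 bits, H(X,Y) = 2.6878 bits

Marginal of X (row sums):
  P(X=0) = 0 + 1/29 + 1/29 + 0 = 2/29
  P(X=1) = 1/29 + 7/29 + 9/29 + 2/29 = 19/29
  P(X=2) = 0 + 3/29 + 4/29 + 1/29 = 8/29
H(X) = -[(2/29)·log₂(2/29) + (19/29)·log₂(19/29) + (8/29)·log₂(8/29)]
  = 0.26607 + 0.39969 + 0.51255 = 1.1783 bits

H(Y|X) = Σ_x P(x)·H(Y|X=x):
  X=0: P(X=0) = 2/29, P(Y|X=0) = (0, 1/2, 1/2, 0) → H(Y|X=0) = 1.00000
  X=1: P(X=1) = 19/29, P(Y|X=1) = (1/19, 7/19, 9/19, 2/19) → H(Y|X=1) = 1.60683
  X=2: P(X=2) = 8/29, P(Y|X=2) = (0, 3/8, 1/2, 1/8) → H(Y|X=2) = 1.40564
H(Y|X) = (2/29)·1.00000 + (19/29)·1.60683 + (8/29)·1.40564 = 1.5095 bits

H(X,Y) = -Σ_{x,y} P(x,y) log₂ P(x,y). Per-cell terms -P(x,y)·log₂P(x,y):
  X=0: 0.00000, 0.16752, 0.16752, 0.00000
  X=1: 0.16752, 0.49498, 0.52388, 0.26607
  X=2: 0.00000, 0.33859, 0.39420, 0.16752
  (cells with P = 0 contribute 0)
Sum of the 12 terms: H(X,Y) = 2.6878 bits

Chain rule check:
  H(X) + H(Y|X) = 1.1783 + 1.5095 = 2.6878 bits
  H(X,Y) = 2.6878 bits
✓ Chain rule verified.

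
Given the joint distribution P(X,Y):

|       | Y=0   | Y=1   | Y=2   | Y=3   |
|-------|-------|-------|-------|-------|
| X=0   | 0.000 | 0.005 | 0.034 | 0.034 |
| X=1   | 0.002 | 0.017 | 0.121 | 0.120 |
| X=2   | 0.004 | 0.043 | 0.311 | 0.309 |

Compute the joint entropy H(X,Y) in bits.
2.4982 bits

H(X,Y) = -Σ_{x,y} P(x,y) log₂ P(x,y). Per-cell terms -P(x,y)·log₂P(x,y):
  X=0: 0.0000, 0.0382, 0.1659, 0.1659
  X=1: 0.0179, 0.0999, 0.3687, 0.3671
  X=2: 0.0319, 0.1952, 0.5240, 0.5235
  (cells with P = 0 contribute 0)
Sum of the 12 terms: H(X,Y) = 2.4982 bits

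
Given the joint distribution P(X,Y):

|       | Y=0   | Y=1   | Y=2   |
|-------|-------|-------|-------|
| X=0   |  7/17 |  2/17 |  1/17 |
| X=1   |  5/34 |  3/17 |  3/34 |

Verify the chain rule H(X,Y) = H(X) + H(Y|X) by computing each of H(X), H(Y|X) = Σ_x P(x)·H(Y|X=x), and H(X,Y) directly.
H(X) = 0.9774 bits, H(Y|X) = 1.3107 bits, H(X,Y) = 2.2881 bits

Marginal of X (row sums):
  P(X=0) = 7/17 + 2/17 + 1/17 = 10/17
  P(X=1) = 5/34 + 3/17 + 3/34 = 7/17
H(X) = -[(10/17)·log₂(10/17) + (7/17)·log₂(7/17)]
  = 0.45031 + 0.52710 = 0.9774 bits

H(Y|X) = Σ_x P(x)·H(Y|X=x):
  X=0: P(X=0) = 10/17, P(Y|X=0) = (7/10, 1/5, 1/10) → H(Y|X=0) = 1.15678
  X=1: P(X=1) = 7/17, P(Y|X=1) = (5/14, 3/7, 3/14) → H(Y|X=1) = 1.53062
H(Y|X) = (10/17)·1.15678 + (7/17)·1.53062 = 1.3107 bits

H(X,Y) = -Σ_{x,y} P(x,y) log₂ P(x,y). Per-cell terms -P(x,y)·log₂P(x,y):
  X=0: 0.52710, 0.36323, 0.24044
  X=1: 0.40670, 0.44162, 0.30904
Sum of the 6 terms: H(X,Y) = 2.2881 bits

Chain rule check:
  H(X) + H(Y|X) = 0.9774 + 1.3107 = 2.2881 bits
  H(X,Y) = 2.2881 bits
✓ Chain rule verified.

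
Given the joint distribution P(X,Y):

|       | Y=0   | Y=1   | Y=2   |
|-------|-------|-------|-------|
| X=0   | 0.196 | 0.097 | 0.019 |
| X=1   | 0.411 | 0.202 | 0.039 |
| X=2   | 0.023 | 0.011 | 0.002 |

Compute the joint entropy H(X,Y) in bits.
2.2865 bits

H(X,Y) = -Σ_{x,y} P(x,y) log₂ P(x,y). Per-cell terms -P(x,y)·log₂P(x,y):
  X=0: 0.46081, 0.32649, 0.10864
  X=1: 0.52723, 0.46613, 0.18253
  X=2: 0.12517, 0.07157, 0.01793
Sum of the 9 terms: H(X,Y) = 2.2865 bits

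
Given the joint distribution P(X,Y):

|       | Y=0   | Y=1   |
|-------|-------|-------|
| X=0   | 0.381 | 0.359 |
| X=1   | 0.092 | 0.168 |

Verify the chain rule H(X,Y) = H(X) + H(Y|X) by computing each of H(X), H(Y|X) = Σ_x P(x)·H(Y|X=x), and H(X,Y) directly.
H(X) = 0.8267 bits, H(Y|X) = 0.9833 bits, H(X,Y) = 1.8100 bits

Marginal of X (row sums):
  P(X=0) = 0.381 + 0.359 = 0.740
  P(X=1) = 0.092 + 0.168 = 0.260
H(X) = -[0.740·log₂(0.740) + 0.260·log₂(0.260)]
  = 0.321458 + 0.505288 = 0.8267 bits

H(Y|X) = Σ_x P(x)·H(Y|X=x):
  X=0: P(X=0) = 0.740, P(Y|X=0) = (381/740, 359/740) → H(Y|X=0) = 0.999362
  X=1: P(X=1) = 0.260, P(Y|X=1) = (23/65, 42/65) → H(Y|X=1) = 0.937456
H(Y|X) = 0.740·0.999362 + 0.260·0.937456 = 0.9833 bits

H(X,Y) = -Σ_{x,y} P(x,y) log₂ P(x,y). Per-cell terms -P(x,y)·log₂P(x,y):
  X=0: 0.530404, 0.530582
  X=1: 0.316684, 0.432342
Sum of the 4 terms: H(X,Y) = 1.8100 bits

Chain rule check:
  H(X) + H(Y|X) = 0.8267 + 0.9833 = 1.8100 bits
  H(X,Y) = 1.8100 bits
✓ Chain rule verified.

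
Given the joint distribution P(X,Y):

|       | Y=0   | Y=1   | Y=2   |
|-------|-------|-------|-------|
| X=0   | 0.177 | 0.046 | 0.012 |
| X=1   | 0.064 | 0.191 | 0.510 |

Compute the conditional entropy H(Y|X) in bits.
1.1419 bits

H(Y|X) = H(X,Y) - H(X)

H(X,Y) = -Σ_{x,y} P(x,y) log₂ P(x,y). Per-cell terms -P(x,y)·log₂P(x,y):
  X=0: 0.4422, 0.2043, 0.0766
  X=1: 0.2538, 0.4562, 0.4954
Sum of the 6 terms: H(X,Y) = 1.9285 bits

Marginal of X (row sums):
  P(X=0) = 0.177 + 0.046 + 0.012 = 0.235
  P(X=1) = 0.064 + 0.191 + 0.510 = 0.765
H(X) = -[0.235·log₂(0.235) + 0.765·log₂(0.765)]
  = 0.4910 + 0.2956 = 0.7866 bits

H(Y|X) = H(X,Y) - H(X) = 1.9285 - 0.7866 = 1.1419 bits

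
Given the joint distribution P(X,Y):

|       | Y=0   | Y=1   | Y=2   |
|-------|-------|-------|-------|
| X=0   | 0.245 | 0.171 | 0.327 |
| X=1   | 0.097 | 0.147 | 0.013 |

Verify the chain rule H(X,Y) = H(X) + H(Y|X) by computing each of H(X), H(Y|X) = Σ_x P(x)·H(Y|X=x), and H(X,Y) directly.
H(X) = 0.8222 bits, H(Y|X) = 1.4525 bits, H(X,Y) = 2.2747 bits

Marginal of X (row sums):
  P(X=0) = 0.245 + 0.171 + 0.327 = 0.743
  P(X=1) = 0.097 + 0.147 + 0.013 = 0.257
H(X) = -[0.743·log₂(0.743) + 0.257·log₂(0.257)]
  = 0.31842 + 0.50376 = 0.8222 bits

H(Y|X) = Σ_x P(x)·H(Y|X=x):
  X=0: P(X=0) = 0.743, P(Y|X=0) = (245/743, 171/743, 327/743) → H(Y|X=0) = 1.53667
  X=1: P(X=1) = 0.257, P(Y|X=1) = (97/257, 147/257, 13/257) → H(Y|X=1) = 1.20932
H(Y|X) = 0.743·1.53667 + 0.257·1.20932 = 1.4525 bits

H(X,Y) = -Σ_{x,y} P(x,y) log₂ P(x,y). Per-cell terms -P(x,y)·log₂P(x,y):
  X=0: 0.49714, 0.43570, 0.52733
  X=1: 0.32649, 0.40662, 0.08145
Sum of the 6 terms: H(X,Y) = 2.2747 bits

Chain rule check:
  H(X) + H(Y|X) = 0.8222 + 1.4525 = 2.2747 bits
  H(X,Y) = 2.2747 bits
✓ Chain rule verified.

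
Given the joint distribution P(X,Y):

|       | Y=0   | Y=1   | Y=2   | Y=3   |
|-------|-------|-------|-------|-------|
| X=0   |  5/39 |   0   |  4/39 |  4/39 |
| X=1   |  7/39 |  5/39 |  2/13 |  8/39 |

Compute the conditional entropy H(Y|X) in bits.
1.8445 bits

H(Y|X) = H(X,Y) - H(X)

H(X,Y) = -Σ_{x,y} P(x,y) log₂ P(x,y). Per-cell terms -P(x,y)·log₂P(x,y):
  X=0: 0.37993, 0.00000, 0.33696, 0.33696
  X=1: 0.44478, 0.37993, 0.41545, 0.46880
  (cells with P = 0 contribute 0)
Sum of the 8 terms: H(X,Y) = 2.7628 bits

Marginal of X (row sums):
  P(X=0) = 5/39 + 0 + 4/39 + 4/39 = 1/3
  P(X=1) = 7/39 + 5/39 + 2/13 + 8/39 = 2/3
H(X) = -[(1/3)·log₂(1/3) + (2/3)·log₂(2/3)]
  = 0.52832 + 0.38998 = 0.9183 bits

H(Y|X) = H(X,Y) - H(X) = 2.7628 - 0.9183 = 1.8445 bits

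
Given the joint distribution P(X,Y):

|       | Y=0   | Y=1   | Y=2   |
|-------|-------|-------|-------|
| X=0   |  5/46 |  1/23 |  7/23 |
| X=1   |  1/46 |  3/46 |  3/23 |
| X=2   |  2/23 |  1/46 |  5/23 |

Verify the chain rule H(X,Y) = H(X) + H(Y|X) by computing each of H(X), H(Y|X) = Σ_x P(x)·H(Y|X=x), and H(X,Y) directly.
H(X) = 1.5222 bits, H(Y|X) = 1.2101 bits, H(X,Y) = 2.7323 bits

Marginal of X (row sums):
  P(X=0) = 5/46 + 1/23 + 7/23 = 21/46
  P(X=1) = 1/46 + 3/46 + 3/23 = 5/23
  P(X=2) = 2/23 + 1/46 + 5/23 = 15/46
H(X) = -[(21/46)·log₂(21/46) + (5/23)·log₂(5/23) + (15/46)·log₂(15/46)]
  = 0.516438 + 0.478616 + 0.527175 = 1.5222 bits

H(Y|X) = Σ_x P(x)·H(Y|X=x):
  X=0: P(X=0) = 21/46, P(Y|X=0) = (5/21, 2/21, 2/3) → H(Y|X=0) = 1.206003
  X=1: P(X=1) = 5/23, P(Y|X=1) = (1/10, 3/10, 3/5) → H(Y|X=1) = 1.295462
  X=2: P(X=2) = 15/46, P(Y|X=2) = (4/15, 1/15, 2/3) → H(Y|X=2) = 1.158939
H(Y|X) = (21/46)·1.206003 + (5/23)·1.295462 + (15/46)·1.158939 = 1.2101 bits

H(X,Y) = -Σ_{x,y} P(x,y) log₂ P(x,y). Per-cell terms -P(x,y)·log₂P(x,y):
  X=0: 0.348004, 0.196677, 0.522324
  X=1: 0.120077, 0.256865, 0.383296
  X=2: 0.306397, 0.120077, 0.478616
Sum of the 9 terms: H(X,Y) = 2.7323 bits

Chain rule check:
  H(X) + H(Y|X) = 1.5222 + 1.2101 = 2.7323 bits
  H(X,Y) = 2.7323 bits
✓ Chain rule verified.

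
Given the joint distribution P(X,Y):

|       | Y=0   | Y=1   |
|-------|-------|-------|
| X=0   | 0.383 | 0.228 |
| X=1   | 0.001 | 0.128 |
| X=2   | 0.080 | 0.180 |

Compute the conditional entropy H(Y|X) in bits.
0.8223 bits

H(Y|X) = H(X,Y) - H(X)

H(X,Y) = -Σ_{x,y} P(x,y) log₂ P(x,y). Per-cell terms -P(x,y)·log₂P(x,y):
  X=0: 0.5303, 0.4863
  X=1: 0.0100, 0.3796
  X=2: 0.2915, 0.4453
Sum of the 6 terms: H(X,Y) = 2.1430 bits

Marginal of X (row sums):
  P(X=0) = 0.383 + 0.228 = 0.611
  P(X=1) = 0.001 + 0.128 = 0.129
  P(X=2) = 0.080 + 0.180 = 0.260
H(X) = -[0.611·log₂(0.611) + 0.129·log₂(0.129) + 0.260·log₂(0.260)]
  = 0.4343 + 0.3811 + 0.5053 = 1.3207 bits

H(Y|X) = H(X,Y) - H(X) = 2.1430 - 1.3207 = 0.8223 bits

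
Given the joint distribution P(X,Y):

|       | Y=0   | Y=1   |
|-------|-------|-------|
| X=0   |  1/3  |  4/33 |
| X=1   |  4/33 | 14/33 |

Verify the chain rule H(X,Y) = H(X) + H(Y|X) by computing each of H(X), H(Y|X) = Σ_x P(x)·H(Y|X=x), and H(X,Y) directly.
H(X) = 0.9940 bits, H(Y|X) = 0.7971 bits, H(X,Y) = 1.7912 bits

Marginal of X (row sums):
  P(X=0) = 1/3 + 4/33 = 5/11
  P(X=1) = 4/33 + 14/33 = 6/11
H(X) = -[(5/11)·log₂(5/11) + (6/11)·log₂(6/11)]
  = 0.51705 + 0.47698 = 0.9940 bits

H(Y|X) = Σ_x P(x)·H(Y|X=x):
  X=0: P(X=0) = 5/11, P(Y|X=0) = (11/15, 4/15) → H(Y|X=0) = 0.83664
  X=1: P(X=1) = 6/11, P(Y|X=1) = (2/9, 7/9) → H(Y|X=1) = 0.76420
H(Y|X) = (5/11)·0.83664 + (6/11)·0.76420 = 0.7971 bits

H(X,Y) = -Σ_{x,y} P(x,y) log₂ P(x,y). Per-cell terms -P(x,y)·log₂P(x,y):
  X=0: 0.52832, 0.36902
  X=1: 0.36902, 0.52480
Sum of the 4 terms: H(X,Y) = 1.7912 bits

Chain rule check:
  H(X) + H(Y|X) = 0.9940 + 0.7971 = 1.7911 bits
  H(X,Y) = 1.7912 bits
✓ Chain rule verified (Δ = 0.0001 is 4-dp rounding noise: each of the three values was rounded independently).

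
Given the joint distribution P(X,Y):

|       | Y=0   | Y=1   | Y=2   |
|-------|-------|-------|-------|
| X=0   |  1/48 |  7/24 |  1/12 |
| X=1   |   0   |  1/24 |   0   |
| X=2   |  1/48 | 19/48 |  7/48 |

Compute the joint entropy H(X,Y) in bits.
2.1753 bits

H(X,Y) = -Σ_{x,y} P(x,y) log₂ P(x,y). Per-cell terms -P(x,y)·log₂P(x,y):
  X=0: 0.1164, 0.5185, 0.2987
  X=1: 0.0000, 0.1910, 0.0000
  X=2: 0.1164, 0.5292, 0.4051
  (cells with P = 0 contribute 0)
Sum of the 9 terms: H(X,Y) = 2.1753 bits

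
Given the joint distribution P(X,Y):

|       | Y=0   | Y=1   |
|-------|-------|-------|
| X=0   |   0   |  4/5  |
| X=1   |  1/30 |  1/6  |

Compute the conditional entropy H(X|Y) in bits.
0.6411 bits

H(X|Y) = H(X,Y) - H(Y)

H(X,Y) = -Σ_{x,y} P(x,y) log₂ P(x,y). Per-cell terms -P(x,y)·log₂P(x,y):
  X=0: 0.00000, 0.25754
  X=1: 0.16356, 0.43083
  (cells with P = 0 contribute 0)
Sum of the 4 terms: H(X,Y) = 0.8519 bits

Marginal of Y (column sums):
  P(Y=0) = 0 + 1/30 = 1/30
  P(Y=1) = 4/5 + 1/6 = 29/30
H(Y) = -[(1/30)·log₂(1/30) + (29/30)·log₂(29/30)]
  = 0.16356 + 0.04728 = 0.2108 bits

H(X|Y) = H(X,Y) - H(Y) = 0.8519 - 0.2108 = 0.6411 bits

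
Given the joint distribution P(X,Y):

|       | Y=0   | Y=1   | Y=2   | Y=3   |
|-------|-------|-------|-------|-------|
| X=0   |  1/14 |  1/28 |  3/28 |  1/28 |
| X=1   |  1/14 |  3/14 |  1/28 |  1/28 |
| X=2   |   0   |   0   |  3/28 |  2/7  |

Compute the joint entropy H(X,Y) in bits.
2.9138 bits

H(X,Y) = -Σ_{x,y} P(x,y) log₂ P(x,y). Per-cell terms -P(x,y)·log₂P(x,y):
  X=0: 0.27195, 0.17169, 0.34526, 0.17169
  X=1: 0.27195, 0.47623, 0.17169, 0.17169
  X=2: 0.00000, 0.00000, 0.34526, 0.51639
  (cells with P = 0 contribute 0)
Sum of the 12 terms: H(X,Y) = 2.9138 bits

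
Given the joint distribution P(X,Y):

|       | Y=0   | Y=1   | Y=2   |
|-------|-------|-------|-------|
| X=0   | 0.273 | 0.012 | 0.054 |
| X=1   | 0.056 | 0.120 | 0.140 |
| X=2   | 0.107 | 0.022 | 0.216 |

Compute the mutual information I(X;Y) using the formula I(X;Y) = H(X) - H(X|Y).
0.2931 bits

I(X;Y) = H(X) - H(X|Y)

Marginal of X (row sums):
  P(X=0) = 0.273 + 0.012 + 0.054 = 0.339
  P(X=1) = 0.056 + 0.120 + 0.140 = 0.316
  P(X=2) = 0.107 + 0.022 + 0.216 = 0.345
H(X) = -[0.339·log₂(0.339) + 0.316·log₂(0.316) + 0.345·log₂(0.345)]
  = 0.52906 + 0.52519 + 0.52969 = 1.58394 bits

Marginal of Y (column sums):
  P(Y=0) = 0.273 + 0.056 + 0.107 = 0.436
  P(Y=1) = 0.012 + 0.120 + 0.022 = 0.154
  P(Y=2) = 0.054 + 0.140 + 0.216 = 0.410
H(X|Y) = Σ_y P(y)·H(X|Y=y):
  Y=0: P(Y=0) = 0.436, P(X|Y=0) = (273/436, 14/109, 107/436) → H(X|Y=0) = 1.30059
  Y=1: P(Y=1) = 0.154, P(X|Y=1) = (6/77, 60/77, 1/7) → H(X|Y=1) = 0.96838
  Y=2: P(Y=2) = 0.410, P(X|Y=2) = (27/205, 14/41, 108/205) → H(X|Y=2) = 1.40163
H(X|Y) = 0.436·1.30059 + 0.154·0.96838 + 0.410·1.40163 = 1.29086 bits

I(X;Y) = H(X) - H(X|Y) = 1.58394 - 1.29086 = 0.2931 bits

Cross-check via I(X;Y) = H(X) + H(Y) - H(X,Y): computing H(Y) from the column sums and H(X,Y) from the 9 cells in the same way gives H(Y) = 1.46518 bits and H(X,Y) = 2.75604 bits, so
I(X;Y) = 1.58394 + 1.46518 - 2.75604 = 0.2931 bits ✓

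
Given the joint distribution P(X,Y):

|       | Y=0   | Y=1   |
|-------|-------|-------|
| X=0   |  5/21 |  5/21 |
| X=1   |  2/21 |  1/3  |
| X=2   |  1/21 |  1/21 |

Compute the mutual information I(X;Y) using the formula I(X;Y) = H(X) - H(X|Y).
0.0598 bits

I(X;Y) = H(X) - H(X|Y)

Marginal of X (row sums):
  P(X=0) = 5/21 + 5/21 = 10/21
  P(X=1) = 2/21 + 1/3 = 3/7
  P(X=2) = 1/21 + 1/21 = 2/21
H(X) = -[(10/21)·log₂(10/21) + (3/7)·log₂(3/7) + (2/21)·log₂(2/21)]
  = 0.5097 + 0.5239 + 0.3231 = 1.3567 bits

Marginal of Y (column sums):
  P(Y=0) = 5/21 + 2/21 + 1/21 = 8/21
  P(Y=1) = 5/21 + 1/3 + 1/21 = 13/21
H(X|Y) = Σ_y P(y)·H(X|Y=y):
  Y=0: P(Y=0) = 8/21, P(X|Y=0) = (5/8, 1/4, 1/8) → H(X|Y=0) = 1.2988
  Y=1: P(Y=1) = 13/21, P(X|Y=1) = (5/13, 7/13, 1/13) → H(X|Y=1) = 1.2957
H(X|Y) = (8/21)·1.2988 + (13/21)·1.2957 = 1.2969 bits

I(X;Y) = H(X) - H(X|Y) = 1.3567 - 1.2969 = 0.0598 bits

Cross-check via I(X;Y) = H(X) + H(Y) - H(X,Y): computing H(Y) from the column sums and H(X,Y) from the 6 cells in the same way gives H(Y) = 0.9587 bits and H(X,Y) = 2.2556 bits, so
I(X;Y) = 1.3567 + 0.9587 - 2.2556 = 0.0598 bits ✓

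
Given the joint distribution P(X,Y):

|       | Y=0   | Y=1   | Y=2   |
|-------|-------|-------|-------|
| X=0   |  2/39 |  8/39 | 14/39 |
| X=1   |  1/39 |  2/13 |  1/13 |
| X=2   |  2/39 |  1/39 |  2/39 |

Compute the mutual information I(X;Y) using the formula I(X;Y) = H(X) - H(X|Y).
0.1002 bits

I(X;Y) = H(X) - H(X|Y)

Marginal of X (row sums):
  P(X=0) = 2/39 + 8/39 + 14/39 = 8/13
  P(X=1) = 1/39 + 2/13 + 1/13 = 10/39
  P(X=2) = 2/39 + 1/39 + 2/39 = 5/39
H(X) = -[(8/13)·log₂(8/13) + (10/39)·log₂(10/39) + (5/39)·log₂(5/39)]
  = 0.431040 + 0.503455 + 0.379933 = 1.31443 bits

Marginal of Y (column sums):
  P(Y=0) = 2/39 + 1/39 + 2/39 = 5/39
  P(Y=1) = 8/39 + 2/13 + 1/39 = 5/13
  P(Y=2) = 14/39 + 1/13 + 2/39 = 19/39
H(X|Y) = Σ_y P(y)·H(X|Y=y):
  Y=0: P(Y=0) = 5/39, P(X|Y=0) = (2/5, 1/5, 2/5) → H(X|Y=0) = 1.521928
  Y=1: P(Y=1) = 5/13, P(X|Y=1) = (8/15, 2/5, 1/15) → H(X|Y=1) = 1.272906
  Y=2: P(Y=2) = 19/39, P(X|Y=2) = (14/19, 3/19, 2/19) → H(X|Y=2) = 1.086988
H(X|Y) = (5/39)·1.521928 + (5/13)·1.272906 + (19/39)·1.086988 = 1.21426 bits

I(X;Y) = H(X) - H(X|Y) = 1.31443 - 1.21426 = 0.1002 bits

Cross-check via I(X;Y) = H(X) + H(Y) - H(X,Y): computing H(Y) from the column sums and H(X,Y) from the 9 cells in the same way gives H(Y) = 1.41557 bits and H(X,Y) = 2.62982 bits, so
I(X;Y) = 1.31443 + 1.41557 - 2.62982 = 0.1002 bits ✓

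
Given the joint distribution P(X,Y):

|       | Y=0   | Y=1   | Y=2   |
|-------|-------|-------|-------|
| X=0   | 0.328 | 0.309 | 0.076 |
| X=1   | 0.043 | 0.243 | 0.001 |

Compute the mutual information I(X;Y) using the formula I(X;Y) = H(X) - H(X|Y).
0.1188 bits

I(X;Y) = H(X) - H(X|Y)

Marginal of X (row sums):
  P(X=0) = 0.328 + 0.309 + 0.076 = 0.713
  P(X=1) = 0.043 + 0.243 + 0.001 = 0.287
H(X) = -[0.713·log₂(0.713) + 0.287·log₂(0.287)]
  = 0.34796 + 0.51685 = 0.8648 bits

Marginal of Y (column sums):
  P(Y=0) = 0.328 + 0.043 = 0.371
  P(Y=1) = 0.309 + 0.243 = 0.552
  P(Y=2) = 0.076 + 0.001 = 0.077
H(X|Y) = Σ_y P(y)·H(X|Y=y):
  Y=0: P(Y=0) = 0.371, P(X|Y=0) = (328/371, 43/371) → H(X|Y=0) = 0.51747
  Y=1: P(Y=1) = 0.552, P(X|Y=1) = (103/184, 81/184) → H(X|Y=1) = 0.98966
  Y=2: P(Y=2) = 0.077, P(X|Y=2) = (76/77, 1/77) → H(X|Y=2) = 0.10000
H(X|Y) = 0.371·0.51747 + 0.552·0.98966 + 0.077·0.10000 = 0.7460 bits

I(X;Y) = H(X) - H(X|Y) = 0.8648 - 0.7460 = 0.1188 bits

Cross-check via I(X;Y) = H(X) + H(Y) - H(X,Y): computing H(Y) from the column sums and H(X,Y) from the 6 cells in the same way gives H(Y) = 1.2887 bits and H(X,Y) = 2.0347 bits, so
I(X;Y) = 0.8648 + 1.2887 - 2.0347 = 0.1188 bits ✓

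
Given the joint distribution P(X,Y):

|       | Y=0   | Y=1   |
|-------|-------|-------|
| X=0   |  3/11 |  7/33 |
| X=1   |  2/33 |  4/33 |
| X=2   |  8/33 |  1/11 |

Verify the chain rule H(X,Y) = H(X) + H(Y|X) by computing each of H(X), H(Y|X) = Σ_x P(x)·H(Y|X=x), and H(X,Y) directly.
H(X) = 1.4819 bits, H(Y|X) = 0.9281 bits, H(X,Y) = 2.4100 bits

Marginal of X (row sums):
  P(X=0) = 3/11 + 7/33 = 16/33
  P(X=1) = 2/33 + 4/33 = 2/11
  P(X=2) = 8/33 + 1/11 = 1/3
H(X) = -[(16/33)·log₂(16/33) + (2/11)·log₂(2/11) + (1/3)·log₂(1/3)]
  = 0.50637 + 0.44717 + 0.52832 = 1.4819 bits

H(Y|X) = Σ_x P(x)·H(Y|X=x):
  X=0: P(X=0) = 16/33, P(Y|X=0) = (9/16, 7/16) → H(Y|X=0) = 0.98870
  X=1: P(X=1) = 2/11, P(Y|X=1) = (1/3, 2/3) → H(Y|X=1) = 0.91830
  X=2: P(X=2) = 1/3, P(Y|X=2) = (8/11, 3/11) → H(Y|X=2) = 0.84535
H(Y|X) = (16/33)·0.98870 + (2/11)·0.91830 + (1/3)·0.84535 = 0.9281 bits

H(X,Y) = -Σ_{x,y} P(x,y) log₂ P(x,y). Per-cell terms -P(x,y)·log₂P(x,y):
  X=0: 0.51122, 0.47452
  X=1: 0.24511, 0.36902
  X=2: 0.49561, 0.31449
Sum of the 6 terms: H(X,Y) = 2.4100 bits

Chain rule check:
  H(X) + H(Y|X) = 1.4819 + 0.9281 = 2.4100 bits
  H(X,Y) = 2.4100 bits
✓ Chain rule verified.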